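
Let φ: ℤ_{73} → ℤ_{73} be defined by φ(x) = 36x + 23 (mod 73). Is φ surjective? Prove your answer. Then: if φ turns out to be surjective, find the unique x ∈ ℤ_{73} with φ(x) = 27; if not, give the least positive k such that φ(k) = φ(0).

Since gcd(36, 73) = 1, 36 is invertible modulo 73. Euclid's algorithm: 73 = 2·36 + 1; back-substituting gives 1 = 71·36 − 35·73, so 36⁻¹ ≡ 71 (mod 73).
For any y ∈ ℤ_{73}, x = 71(y − 23) mod 73 satisfies φ(x) = 36·71(y − 23) + 23 ≡ y (since 36·71 ≡ 1 mod 73). So every y has a preimage.
Therefore φ is surjective.
Since φ is surjective, we compute φ⁻¹(27): solve 36x + 23 ≡ 27 (mod 73), i.e. 36x ≡ 4 (mod 73).
Multiplying by 36⁻¹ = 71 gives x ≡ 71·4 = 284 = 3·73 + 65 ≡ 65 (mod 73).
Check: φ(65) = 36·65 + 23 = 2363 = 32·73 + 27 ≡ 27 (mod 73).

65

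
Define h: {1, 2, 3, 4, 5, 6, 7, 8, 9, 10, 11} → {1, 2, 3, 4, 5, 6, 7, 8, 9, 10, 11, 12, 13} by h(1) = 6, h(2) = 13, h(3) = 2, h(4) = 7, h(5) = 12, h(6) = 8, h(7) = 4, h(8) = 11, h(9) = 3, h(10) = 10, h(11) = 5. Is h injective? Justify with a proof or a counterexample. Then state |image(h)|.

11

The values h(1), …, h(11) are 6, 13, 2, 7, 12, 8, 4, 11, 3, 10, 5 — all distinct.
So h(u) = h(v) only when u = v, and h is injective.
The image of h is {2, 3, 4, 5, 6, 7, 8, 10, 11, 12, 13}, which has 11 elements.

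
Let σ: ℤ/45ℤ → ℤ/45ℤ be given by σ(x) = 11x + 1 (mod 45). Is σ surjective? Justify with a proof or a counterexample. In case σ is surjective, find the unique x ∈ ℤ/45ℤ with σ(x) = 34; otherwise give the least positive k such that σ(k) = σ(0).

By definition, σ is surjective if every y in the codomain equals σ(x) for some x in the domain.
Since gcd(11, 45) = 1, 11 is invertible modulo 45. Euclid's algorithm: 45 = 4·11 + 1; back-substituting gives 1 = 41·11 − 10·45, so 11⁻¹ ≡ 41 (mod 45).
For any y ∈ ℤ/45ℤ, x = 41(y − 1) mod 45 satisfies σ(x) = 11·41(y − 1) + 1 ≡ y (since 11·41 ≡ 1 mod 45). So every y has a preimage.
Hence σ is surjective.
Since σ is surjective, we find σ⁻¹(34): we need 11x ≡ 34 − 1 ≡ 33 (mod 45). Using 11⁻¹ = 41: x ≡ 41·33 = 1353 = 30·45 + 3, so x = 3.
Check: σ(3) = 11·3 + 1 = 34 ≡ 34 (mod 45).

3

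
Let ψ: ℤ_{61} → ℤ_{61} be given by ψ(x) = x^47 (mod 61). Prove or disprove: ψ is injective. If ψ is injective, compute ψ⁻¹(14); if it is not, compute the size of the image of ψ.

Since 61 is prime, the nonzero elements of ℤ_{61} form a cyclic group of order 60.
As gcd(47, 60) = 1, raising to the 47th power is a bijection on this group: if x_1^47 ≡ x_2^47 then (x_1x_2^{−1})^47 = 1, and the only element of order dividing gcd(47, 60) = 1 is 1, so x_1 = x_2.
With ψ(0) = 0 this makes ψ injective on all of ℤ_{61}, hence bijective (finite equal-size domain and codomain). In particular ψ is injective.
Since ψ is injective, we find the preimage of 14. The inverse of x ↦ x^47 on (ℤ_{61})^× is x ↦ x^23, because 47·23 = 1081 = 18·60 + 1 ≡ 1 (mod 60) and x^{60} = 1 for x ≠ 0 (Fermat). So ψ⁻¹(14) = 14^23 mod 61.
Repeated squaring mod 61: 14^1 ≡ 14, 14^2 ≡ 14² = 196 ≡ 13, 14^4 ≡ 13² = 169 ≡ 47, 14^8 ≡ 47² = 2209 ≡ 13, 14^16 ≡ 13² = 169 ≡ 47. Since 23 = 16 + 4 + 2 + 1, 14^23 ≡ 47·47·13·14: 47·47 = 2209 ≡ 13, then 13·13 = 169 ≡ 47, then 47·14 = 658 ≡ 48. So 14^23 ≡ 48 (mod 61).
Hence ψ⁻¹(14) = 48.

48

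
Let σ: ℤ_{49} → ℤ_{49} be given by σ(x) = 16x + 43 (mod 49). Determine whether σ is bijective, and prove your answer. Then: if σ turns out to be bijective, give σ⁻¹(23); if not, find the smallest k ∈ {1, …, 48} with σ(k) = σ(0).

By definition, σ is injective if σ(a) = σ(b) implies a = b.
If σ(a) = σ(b), then 16a ≡ 16b (mod 49). Because gcd(16, 49) = 1, we may cancel 16 to get a ≡ b (mod 49).
We now compute 16⁻¹ mod 49 explicitly. Euclid's algorithm: 49 = 3·16 + 1; back-substituting gives 1 = 46·16 − 15·49, so 16⁻¹ ≡ 46 (mod 49).
For any y ∈ ℤ_{49}, x = 46(y − 43) mod 49 satisfies σ(x) = 16·46(y − 43) + 43 ≡ y (since 16·46 ≡ 1 mod 49). So every y has a preimage.
Thus σ is bijective.
Since σ is bijective, we find σ⁻¹(23): we need 16x ≡ 23 − 43 ≡ 29 (mod 49). Using 16⁻¹ = 46: x ≡ 46·29 = 1334 = 27·49 + 11, so x = 11.
Check: σ(11) = 16·11 + 43 = 219 = 4·49 + 23 ≡ 23 (mod 49).

11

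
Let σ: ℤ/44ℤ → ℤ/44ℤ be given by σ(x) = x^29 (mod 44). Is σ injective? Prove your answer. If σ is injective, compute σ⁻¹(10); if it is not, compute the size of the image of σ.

33

σ(0) = 0^29 = 0.
σ(22): Repeated squaring mod 44: 22^1 ≡ 22, 22^2 ≡ 22² = 484 ≡ 0, 22^4 ≡ 0² = 0, 22^8 ≡ 0² = 0, 22^16 ≡ 0² = 0. Since 29 = 16 + 8 + 4 + 1, 22^29 ≡ 0·0·0·22: 0·0 = 0, then 0·0 = 0, then 0·22 = 0. So 22^29 ≡ 0 (mod 44).
So σ(0) = σ(22) = 0 while 0 ≠ 22, therefore σ is not injective.
Since σ is not injective, we determine |image(σ)|. Computing x^29 mod 44 for each x (by repeated squaring, reducing mod 44 at every step), the values σ(0), σ(1), …, σ(43) are: 0, 1, 28, 15, 36, 9, 24, 19, 40, 5, 32, 11, 12, 17, 4, 3, 20, 13, 8, 7, 16, 21, 0, 23, 28, 37, 36, 31, 24, 41, 40, 27, 32, 33, 12, 39, 4, 25, 20, 35, 8, 29, 16, 43.
The distinct values are {0, 1, 3, 4, 5, 7, 8, 9, 11, 12, 13, 15, 16, 17, 19, 20, 21, 23, 24, 25, 27, 28, 29, 31, 32, 33, 35, 36, 37, 39, 40, 41, 43}; there are 33 of them.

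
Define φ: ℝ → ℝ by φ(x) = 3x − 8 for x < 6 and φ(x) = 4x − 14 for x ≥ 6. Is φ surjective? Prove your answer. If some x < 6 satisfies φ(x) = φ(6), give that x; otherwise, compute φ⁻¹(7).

5

Both pieces are strictly increasing (slopes 3 and 4), so each is injective on its own interval.
The left piece maps (−∞, 6) onto (−∞, 10); the right piece maps [6, ∞) onto [10, ∞).
These images together cover ℝ, so φ is surjective.
Because the two images are disjoint, no x < 6 has φ(x) = φ(6), so we compute φ⁻¹(7): 7 lies in (−∞, 10), so solve 3x − 8 = 7: x = (7 + 8)/3 = 5.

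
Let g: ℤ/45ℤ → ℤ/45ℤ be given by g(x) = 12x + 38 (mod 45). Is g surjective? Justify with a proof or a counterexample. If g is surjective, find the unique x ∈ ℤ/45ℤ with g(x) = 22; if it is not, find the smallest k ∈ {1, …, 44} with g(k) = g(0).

Since gcd(12, 45) = 3, we have 12x ≡ 0 (mod 3) for all x, so g(x) ≡ 2 (mod 3).
But 0 ≢ 2 (mod 3), so 0 ∈ ℤ/45ℤ has no preimage. Thus g is not surjective.
Since g is not surjective, we find the least positive k with g(k) = g(0): this means 12k ≡ 0 (mod 45), i.e. 45 ∣ 12k. Since gcd(12, 45) = 3, dividing through by 3 this holds exactly when 15 ∣ 4k, and as gcd(4, 15) = 1, exactly when 15 ∣ k.
The smallest positive such k is 15.

15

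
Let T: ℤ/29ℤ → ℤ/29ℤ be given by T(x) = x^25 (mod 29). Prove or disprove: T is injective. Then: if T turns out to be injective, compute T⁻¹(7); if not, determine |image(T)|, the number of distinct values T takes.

Since 29 is prime, the nonzero elements of ℤ/29ℤ form a cyclic group of order 28.
As gcd(25, 28) = 1, raising to the 25th power is a bijection on this group: if s^25 ≡ t^25 then (st^{−1})^25 = 1, and the only element of order dividing gcd(25, 28) = 1 is 1, so s = t.
With T(0) = 0 this makes T injective on all of ℤ/29ℤ, hence bijective (finite equal-size domain and codomain). In particular T is injective.
Since T is injective, we find the preimage of 7. The inverse of x ↦ x^25 on (ℤ/29ℤ)^× is x ↦ x^9, because 25·9 = 225 = 8·28 + 1 ≡ 1 (mod 28) and x^{28} = 1 for x ≠ 0 (Fermat). So T⁻¹(7) = 7^9 mod 29.
Repeated squaring mod 29: 7^1 ≡ 7, 7^2 ≡ 7² = 49 ≡ 20, 7^4 ≡ 20² = 400 ≡ 23, 7^8 ≡ 23² = 529 ≡ 7. Since 9 = 8 + 1, 7^9 ≡ 7·7: 7·7 = 49 ≡ 20. So 7^9 ≡ 20 (mod 29).
Hence T⁻¹(7) = 20.

20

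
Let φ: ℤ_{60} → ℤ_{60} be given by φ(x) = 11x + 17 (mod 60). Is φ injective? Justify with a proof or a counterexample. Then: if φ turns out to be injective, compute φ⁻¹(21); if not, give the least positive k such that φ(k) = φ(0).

44

If φ(x_1) = φ(x_2), then 11x_1 ≡ 11x_2 (mod 60). Because gcd(11, 60) = 1, we may cancel 11 to get x_1 ≡ x_2 (mod 60).
Hence φ is injective.
We now compute 11⁻¹ mod 60 explicitly. Euclid's algorithm: 60 = 5·11 + 5, 11 = 2·5 + 1; back-substituting gives 1 = 11·11 − 2·60, so 11⁻¹ ≡ 11 (mod 60).
Since φ is injective, we find φ⁻¹(21): we need 11x ≡ 21 − 17 ≡ 4 (mod 60). Using 11⁻¹ = 11: x ≡ 11·4 = 44, so x = 44.
Check: φ(44) = 11·44 + 17 = 501 = 8·60 + 21 ≡ 21 (mod 60).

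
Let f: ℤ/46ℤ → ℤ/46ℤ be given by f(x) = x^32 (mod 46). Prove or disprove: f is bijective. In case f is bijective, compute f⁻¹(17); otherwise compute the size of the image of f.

f(22): Repeated squaring mod 46: 22^1 ≡ 22, 22^2 ≡ 22² = 484 ≡ 24, 22^4 ≡ 24² = 576 ≡ 24, 22^8 ≡ 24² = 576 ≡ 24, 22^16 ≡ 24² = 576 ≡ 24, 22^32 ≡ 24² = 576 ≡ 24. So 22^32 ≡ 24 (mod 46).
f(24): Repeated squaring mod 46: 24^1 ≡ 24, 24^2 ≡ 24² = 576 ≡ 24, 24^4 ≡ 24² = 576 ≡ 24, 24^8 ≡ 24² = 576 ≡ 24, 24^16 ≡ 24² = 576 ≡ 24, 24^32 ≡ 24² = 576 ≡ 24. So 24^32 ≡ 24 (mod 46).
So f(22) = f(24) = 24 while 22 ≠ 24, so f is not injective, hence not bijective.
Since f is not bijective, we determine |image(f)|. Computing x^32 mod 46 for each x (by repeated squaring, reducing mod 46 at every step), the values f(0), f(1), …, f(45) are: 0, 1, 12, 31, 6, 9, 4, 13, 26, 41, 16, 25, 2, 39, 18, 3, 36, 27, 32, 29, 8, 35, 24, 23, 24, 35, 8, 29, 32, 27, 36, 3, 18, 39, 2, 25, 16, 41, 26, 13, 4, 9, 6, 31, 12, 1.
The distinct values are {0, 1, 2, 3, 4, 6, 8, 9, 12, 13, 16, 18, 23, 24, 25, 26, 27, 29, 31, 32, 35, 36, 39, 41}; there are 24 of them.

24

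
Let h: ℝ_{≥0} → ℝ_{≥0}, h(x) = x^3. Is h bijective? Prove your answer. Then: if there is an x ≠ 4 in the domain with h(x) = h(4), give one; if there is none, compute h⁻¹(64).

4

On ℝ_{≥0}, x ↦ x^3 is strictly increasing (injective) and for any y ∈ ℝ_{≥0} the 3rd root y^{1/3} lies in ℝ_{≥0} (surjective). So h is bijective.
Since x ↦ x^3 is strictly increasing on ℝ_{≥0}, it is injective there, so no x ≠ 4 in the domain has h(x) = h(4). We therefore compute h⁻¹(64) = 64^{1/3} = 4 (indeed 4^3 = 64).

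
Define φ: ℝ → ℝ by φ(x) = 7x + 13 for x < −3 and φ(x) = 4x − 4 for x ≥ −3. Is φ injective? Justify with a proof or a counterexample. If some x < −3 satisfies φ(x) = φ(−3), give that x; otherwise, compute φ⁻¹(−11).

Both pieces are strictly increasing (slopes 7 and 4), so each is injective on its own interval.
The left piece maps (−∞, −3) onto (−∞, −8); the right piece maps [−3, ∞) onto [−16, ∞).
These images overlap. In particular φ(−3) = −16 (right piece), and solving 7x + 13 = −16 on the left piece gives x = −29/7 < −3.
So φ(−29/7) = φ(−3) with −29/7 ≠ −3, and φ is not injective. This x = −29/7 is the requested value below −3.

-29/7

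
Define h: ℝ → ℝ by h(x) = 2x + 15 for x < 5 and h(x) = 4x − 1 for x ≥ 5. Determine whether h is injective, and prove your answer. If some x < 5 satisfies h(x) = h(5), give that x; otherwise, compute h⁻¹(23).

Both pieces are strictly increasing (slopes 2 and 4), so each is injective on its own interval.
The left piece maps (−∞, 5) onto (−∞, 25); the right piece maps [5, ∞) onto [19, ∞).
These images overlap. In particular h(5) = 19 (right piece), and solving 2x + 15 = 19 on the left piece gives x = 2 < 5.
So h(2) = h(5) with 2 ≠ 5, and h is not injective. This x = 2 is the requested value below 5.

2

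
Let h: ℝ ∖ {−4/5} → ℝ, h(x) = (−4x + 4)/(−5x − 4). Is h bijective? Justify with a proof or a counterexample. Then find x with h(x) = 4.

If h(x) = 4/5, cross-multiplying gives −5(−4x + 4) = −4(−5x − 4), which simplifies to −20 = 16 — false.  So 4/5 has no preimage and h is not surjective.
Thus h is not bijective.
Solving h(x) = 4: cross-multiplying gives −4x + 4 = 4(−5x − 4), which rearranges to 16x = −20, so x = −5/4.

-5/4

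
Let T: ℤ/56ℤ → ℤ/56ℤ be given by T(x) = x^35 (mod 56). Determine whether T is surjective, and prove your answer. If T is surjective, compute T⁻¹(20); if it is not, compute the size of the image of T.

T(0) = 0^35 = 0.
T(14): Repeated squaring mod 56: 14^1 ≡ 14, 14^2 ≡ 14² = 196 ≡ 28, 14^4 ≡ 28² = 784 ≡ 0, 14^8 ≡ 0² = 0, 14^16 ≡ 0² = 0, 14^32 ≡ 0² = 0. Since 35 = 32 + 2 + 1, 14^35 ≡ 0·28·14: 0·28 = 0, then 0·14 = 0. So 14^35 ≡ 0 (mod 56).
So T(0) = T(14) = 0 while 0 ≠ 14, therefore T is not injective.
A non-injective map from the 56-element set ℤ/56ℤ to itself takes at most 55 distinct values, so it cannot be surjective. Hence T is not surjective.
Since T is not surjective, we determine |image(T)|. Computing x^35 mod 56 for each x (by repeated squaring, reducing mod 56 at every step), the values T(0), T(1), …, T(55) are: 0, 1, 32, 19, 16, 45, 48, 7, 8, 25, 40, 51, 24, 13, 0, 15, 32, 33, 16, 3, 48, 21, 8, 39, 40, 9, 24, 27, 0, 29, 32, 47, 16, 17, 48, 35, 8, 53, 40, 23, 24, 41, 0, 43, 32, 5, 16, 31, 48, 49, 8, 11, 40, 37, 24, 55.
The distinct values are {0, 1, 3, 5, 7, 8, 9, 11, 13, 15, 16, 17, 19, 21, 23, 24, 25, 27, 29, 31, 32, 33, 35, 37, 39, 40, 41, 43, 45, 47, 48, 49, 51, 53, 55}; there are 35 of them.

35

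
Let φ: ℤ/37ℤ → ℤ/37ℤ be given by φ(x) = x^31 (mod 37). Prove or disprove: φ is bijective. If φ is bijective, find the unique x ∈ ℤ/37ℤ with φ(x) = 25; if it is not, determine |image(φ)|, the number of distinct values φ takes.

28

Since 37 is prime, the nonzero elements of ℤ/37ℤ form a cyclic group of order 36.
As gcd(31, 36) = 1, raising to the 31st power is a bijection on this group: if u^31 ≡ v^31 then (uv^{−1})^31 = 1, and the only element of order dividing gcd(31, 36) = 1 is 1, so u = v.
With φ(0) = 0 this makes φ injective on all of ℤ/37ℤ, hence bijective (finite equal-size domain and codomain). In particular φ is bijective.
Since φ is bijective, we find the preimage of 25. The inverse of x ↦ x^31 on (ℤ/37ℤ)^× is x ↦ x^7, because 31·7 = 217 = 6·36 + 1 ≡ 1 (mod 36) and x^{36} = 1 for x ≠ 0 (Fermat). So φ⁻¹(25) = 25^7 mod 37.
Repeated squaring mod 37: 25^1 ≡ 25, 25^2 ≡ 25² = 625 ≡ 33, 25^4 ≡ 33² = 1089 ≡ 16. Since 7 = 4 + 2 + 1, 25^7 ≡ 16·33·25: 16·33 = 528 ≡ 10, then 10·25 = 250 ≡ 28. So 25^7 ≡ 28 (mod 37).
Hence φ⁻¹(25) = 28.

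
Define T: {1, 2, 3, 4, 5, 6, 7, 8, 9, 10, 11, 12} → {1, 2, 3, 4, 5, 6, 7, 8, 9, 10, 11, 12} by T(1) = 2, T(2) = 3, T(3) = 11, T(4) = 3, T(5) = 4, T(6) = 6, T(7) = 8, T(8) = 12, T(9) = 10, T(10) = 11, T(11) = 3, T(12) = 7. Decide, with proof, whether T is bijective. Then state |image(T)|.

9

T(2) = 3 = T(4) with 2 ≠ 4, so T is not injective, hence not bijective.
The image of T is {2, 3, 4, 6, 7, 8, 10, 11, 12}, which has 9 elements.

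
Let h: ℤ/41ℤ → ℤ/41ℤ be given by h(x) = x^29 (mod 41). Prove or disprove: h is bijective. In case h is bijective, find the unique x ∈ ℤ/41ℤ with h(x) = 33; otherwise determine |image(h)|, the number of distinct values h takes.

36

Since 41 is prime, the nonzero elements of ℤ/41ℤ form a cyclic group of order 40.
As gcd(29, 40) = 1, raising to the 29th power is a bijection on this group: if u^29 ≡ v^29 then (uv^{−1})^29 = 1, and the only element of order dividing gcd(29, 40) = 1 is 1, so u = v.
With h(0) = 0 this makes h injective on all of ℤ/41ℤ, hence bijective (finite equal-size domain and codomain). In particular h is bijective.
Since h is bijective, we find the preimage of 33. The inverse of x ↦ x^29 on (ℤ/41ℤ)^× is x ↦ x^29, because 29·29 = 841 = 21·40 + 1 ≡ 1 (mod 40) and x^{40} = 1 for x ≠ 0 (Fermat). So h⁻¹(33) = 33^29 mod 41.
Repeated squaring mod 41: 33^1 ≡ 33, 33^2 ≡ 33² = 1089 ≡ 23, 33^4 ≡ 23² = 529 ≡ 37, 33^8 ≡ 37² = 1369 ≡ 16, 33^16 ≡ 16² = 256 ≡ 10. Since 29 = 16 + 8 + 4 + 1, 33^29 ≡ 10·16·37·33: 10·16 = 160 ≡ 37, then 37·37 = 1369 ≡ 16, then 16·33 = 528 ≡ 36. So 33^29 ≡ 36 (mod 41).
Hence h⁻¹(33) = 36.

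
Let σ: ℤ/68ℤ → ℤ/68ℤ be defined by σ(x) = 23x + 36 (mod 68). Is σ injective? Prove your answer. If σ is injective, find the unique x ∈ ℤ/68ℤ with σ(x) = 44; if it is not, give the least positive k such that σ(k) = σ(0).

24

By definition, σ is injective if σ(s) = σ(t) implies s = t.
Suppose σ(s) = σ(t) in ℤ/68ℤ. Then 23s + 36 ≡ 23t + 36 (mod 68), therefore 23(s − t) ≡ 0 (mod 68).
Since gcd(23, 68) = 1, 23 is invertible modulo 68, so s − t ≡ 0 (mod 68), i.e. s = t.
Hence σ is injective.
We now compute 23⁻¹ mod 68 explicitly. Euclid's algorithm: 68 = 2·23 + 22, 23 = 1·22 + 1; back-substituting gives 1 = 3·23 − 1·68, so 23⁻¹ ≡ 3 (mod 68).
Since σ is injective, we compute σ⁻¹(44): solve 23x + 36 ≡ 44 (mod 68), i.e. 23x ≡ 8 (mod 68).
Multiplying by 23⁻¹ = 3 gives x ≡ 3·8 = 24 ≡ 24 (mod 68).
Check: σ(24) = 23·24 + 36 = 588 = 8·68 + 44 ≡ 44 (mod 68).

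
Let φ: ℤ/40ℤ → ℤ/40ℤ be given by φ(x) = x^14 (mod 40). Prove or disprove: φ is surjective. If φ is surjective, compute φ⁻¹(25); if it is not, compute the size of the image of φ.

6

φ(4): Repeated squaring mod 40: 4^1 ≡ 4, 4^2 ≡ 4² = 16, 4^4 ≡ 16² = 256 ≡ 16, 4^8 ≡ 16² = 256 ≡ 16. Since 14 = 8 + 4 + 2, 4^14 ≡ 16·16·16: 16·16 = 256 ≡ 16, then 16·16 = 256 ≡ 16. So 4^14 ≡ 16 (mod 40).
φ(6): Repeated squaring mod 40: 6^1 ≡ 6, 6^2 ≡ 6² = 36, 6^4 ≡ 36² = 1296 ≡ 16, 6^8 ≡ 16² = 256 ≡ 16. Since 14 = 8 + 4 + 2, 6^14 ≡ 16·16·36: 16·16 = 256 ≡ 16, then 16·36 = 576 ≡ 16. So 6^14 ≡ 16 (mod 40).
So φ(4) = φ(6) = 16 while 4 ≠ 6, hence φ is not injective.
A non-injective map from the 40-element set ℤ/40ℤ to itself takes at most 39 distinct values, so it cannot be surjective. Thus φ is not surjective.
Since φ is not surjective, we determine |image(φ)|. Computing x^14 mod 40 for each x (by repeated squaring, reducing mod 40 at every step), the values φ(0), φ(1), …, φ(39) are: 0, 1, 24, 9, 16, 25, 16, 9, 24, 1, 0, 1, 24, 9, 16, 25, 16, 9, 24, 1, 0, 1, 24, 9, 16, 25, 16, 9, 24, 1, 0, 1, 24, 9, 16, 25, 16, 9, 24, 1.
The distinct values are {0, 1, 9, 16, 24, 25}; there are 6 of them.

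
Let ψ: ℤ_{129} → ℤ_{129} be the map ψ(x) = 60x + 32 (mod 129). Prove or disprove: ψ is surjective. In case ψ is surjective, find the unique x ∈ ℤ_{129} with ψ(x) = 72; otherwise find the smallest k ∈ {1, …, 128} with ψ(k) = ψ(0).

Since gcd(60, 129) = 3, we have 60x ≡ 0 (mod 3) for all x, so ψ(x) ≡ 2 (mod 3).
But 0 ≢ 2 (mod 3), so 0 ∈ ℤ_{129} has no preimage. Thus ψ is not surjective.
Since ψ is not surjective, we find the least positive k with ψ(k) = ψ(0): this means 60k ≡ 0 (mod 129), i.e. 129 ∣ 60k. Since gcd(60, 129) = 3, dividing through by 3 this holds exactly when 43 ∣ 20k, and as gcd(20, 43) = 1, exactly when 43 ∣ k.
The smallest positive such k is 43.

43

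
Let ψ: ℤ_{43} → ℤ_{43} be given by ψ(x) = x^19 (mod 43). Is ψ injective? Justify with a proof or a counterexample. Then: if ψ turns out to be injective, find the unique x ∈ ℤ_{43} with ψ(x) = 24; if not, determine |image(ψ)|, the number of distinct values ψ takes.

Since 43 is prime, the nonzero elements of ℤ_{43} form a cyclic group of order 42.
As gcd(19, 42) = 1, raising to the 19th power is a bijection on this group: if s^19 ≡ t^19 then (st^{−1})^19 = 1, and the only element of order dividing gcd(19, 42) = 1 is 1, so s = t.
With ψ(0) = 0 this makes ψ injective on all of ℤ_{43}, hence bijective (finite equal-size domain and codomain). In particular ψ is injective.
Since ψ is injective, we find the preimage of 24. The inverse of x ↦ x^19 on (ℤ_{43})^× is x ↦ x^31, because 19·31 = 589 = 14·42 + 1 ≡ 1 (mod 42) and x^{42} = 1 for x ≠ 0 (Fermat). So ψ⁻¹(24) = 24^31 mod 43.
Repeated squaring mod 43: 24^1 ≡ 24, 24^2 ≡ 24² = 576 ≡ 17, 24^4 ≡ 17² = 289 ≡ 31, 24^8 ≡ 31² = 961 ≡ 15, 24^16 ≡ 15² = 225 ≡ 10. Since 31 = 16 + 8 + 4 + 2 + 1, 24^31 ≡ 10·15·31·17·24: 10·15 = 150 ≡ 21, then 21·31 = 651 ≡ 6, then 6·17 = 102 ≡ 16, then 16·24 = 384 ≡ 40. So 24^31 ≡ 40 (mod 43).
Hence ψ⁻¹(24) = 40.

40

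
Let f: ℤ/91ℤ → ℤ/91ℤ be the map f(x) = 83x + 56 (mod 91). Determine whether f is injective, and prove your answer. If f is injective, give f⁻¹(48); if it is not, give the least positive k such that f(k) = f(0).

1

Recall that f is injective when f(s) = f(t) forces s = t.
Suppose f(s) = f(t) in ℤ/91ℤ. Then 83s + 56 ≡ 83t + 56 (mod 91), therefore 83(s − t) ≡ 0 (mod 91).
Since gcd(83, 91) = 1, 83 is invertible modulo 91, thus s − t ≡ 0 (mod 91), i.e. s = t.
Therefore f is injective.
We now compute 83⁻¹ mod 91 explicitly. Euclid's algorithm: 91 = 1·83 + 8, 83 = 10·8 + 3, 8 = 2·3 + 2, 3 = 1·2 + 1; back-substituting gives 1 = 34·83 − 31·91, so 83⁻¹ ≡ 34 (mod 91).
Since f is injective, we compute f⁻¹(48): solve 83x + 56 ≡ 48 (mod 91), i.e. 83x ≡ 83 (mod 91).
Multiplying by 83⁻¹ = 34 gives x ≡ 34·83 = 2822 = 31·91 + 1 ≡ 1 (mod 91).
Check: f(1) = 83·1 + 56 = 139 = 1·91 + 48 ≡ 48 (mod 91).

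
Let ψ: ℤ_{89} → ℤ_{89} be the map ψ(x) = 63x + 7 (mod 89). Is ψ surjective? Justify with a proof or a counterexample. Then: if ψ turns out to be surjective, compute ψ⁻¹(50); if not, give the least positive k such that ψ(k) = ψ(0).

36

Since gcd(63, 89) = 1, 63 is invertible modulo 89. Euclid's algorithm: 89 = 1·63 + 26, 63 = 2·26 + 11, 26 = 2·11 + 4, 11 = 2·4 + 3, 4 = 1·3 + 1; back-substituting gives 1 = 65·63 − 46·89, so 63⁻¹ ≡ 65 (mod 89).
For any y ∈ ℤ_{89}, x = 65(y − 7) mod 89 satisfies ψ(x) = 63·65(y − 7) + 7 ≡ y (since 63·65 ≡ 1 mod 89). So every y has a preimage.
Hence ψ is surjective.
Since ψ is surjective, we compute ψ⁻¹(50): solve 63x + 7 ≡ 50 (mod 89), i.e. 63x ≡ 43 (mod 89).
Multiplying by 63⁻¹ = 65 gives x ≡ 65·43 = 2795 = 31·89 + 36 ≡ 36 (mod 89).
Check: ψ(36) = 63·36 + 7 = 2275 = 25·89 + 50 ≡ 50 (mod 89).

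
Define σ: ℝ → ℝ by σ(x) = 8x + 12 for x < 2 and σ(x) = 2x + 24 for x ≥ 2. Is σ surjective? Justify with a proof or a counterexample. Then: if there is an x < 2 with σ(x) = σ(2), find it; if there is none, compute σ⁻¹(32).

Both pieces are strictly increasing (slopes 8 and 2), so each is injective on its own interval.
The left piece maps (−∞, 2) onto (−∞, 28); the right piece maps [2, ∞) onto [28, ∞).
These images together cover ℝ, so σ is surjective.
Because the two images are disjoint, no x < 2 has σ(x) = σ(2), so we compute σ⁻¹(32): 32 lies in [28, ∞), so solve 2x + 24 = 32: x = (32 − 24)/2 = 4.

4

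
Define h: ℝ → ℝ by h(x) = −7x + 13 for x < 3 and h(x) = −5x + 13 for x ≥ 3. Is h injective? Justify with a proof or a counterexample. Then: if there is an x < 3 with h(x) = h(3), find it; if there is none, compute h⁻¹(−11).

15/7

Both pieces are strictly decreasing (slopes −7 and −5), so each is injective on its own interval.
The left piece maps (−∞, 3) onto (−8, ∞); the right piece maps [3, ∞) onto (−∞, −2].
These images overlap. In particular h(3) = −2 (right piece), and solving −7x + 13 = −2 on the left piece gives x = 15/7 < 3.
So h(15/7) = h(3) with 15/7 ≠ 3, and h is not injective. This x = 15/7 is the requested value below 3.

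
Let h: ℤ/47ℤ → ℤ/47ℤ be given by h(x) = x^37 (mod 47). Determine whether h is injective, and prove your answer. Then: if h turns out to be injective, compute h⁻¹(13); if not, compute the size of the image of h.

40

Since 47 is prime, the nonzero elements of ℤ/47ℤ form a cyclic group of order 46.
As gcd(37, 46) = 1, raising to the 37th power is a bijection on this group: if u^37 ≡ v^37 then (uv^{−1})^37 = 1, and the only element of order dividing gcd(37, 46) = 1 is 1, so u = v.
With h(0) = 0 this makes h injective on all of ℤ/47ℤ, hence bijective (finite equal-size domain and codomain). In particular h is injective.
Since h is injective, we find the preimage of 13. The inverse of x ↦ x^37 on (ℤ/47ℤ)^× is x ↦ x^5, because 37·5 = 185 = 4·46 + 1 ≡ 1 (mod 46) and x^{46} = 1 for x ≠ 0 (Fermat). So h⁻¹(13) = 13^5 mod 47.
Repeated squaring mod 47: 13^1 ≡ 13, 13^2 ≡ 13² = 169 ≡ 28, 13^4 ≡ 28² = 784 ≡ 32. Since 5 = 4 + 1, 13^5 ≡ 32·13: 32·13 = 416 ≡ 40. So 13^5 ≡ 40 (mod 47).
Hence h⁻¹(13) = 40.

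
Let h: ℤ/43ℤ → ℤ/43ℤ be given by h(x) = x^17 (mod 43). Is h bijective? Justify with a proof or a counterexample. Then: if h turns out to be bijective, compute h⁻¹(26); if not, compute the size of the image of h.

Since 43 is prime, the nonzero elements of ℤ/43ℤ form a cyclic group of order 42.
As gcd(17, 42) = 1, raising to the 17th power is a bijection on this group: if s^17 ≡ t^17 then (st^{−1})^17 = 1, and the only element of order dividing gcd(17, 42) = 1 is 1, so s = t.
With h(0) = 0 this makes h injective on all of ℤ/43ℤ, hence bijective (finite equal-size domain and codomain). In particular h is bijective.
Since h is bijective, we find the preimage of 26. The inverse of x ↦ x^17 on (ℤ/43ℤ)^× is x ↦ x^5, because 17·5 = 85 = 2·42 + 1 ≡ 1 (mod 42) and x^{42} = 1 for x ≠ 0 (Fermat). So h⁻¹(26) = 26^5 mod 43.
Repeated squaring mod 43: 26^1 ≡ 26, 26^2 ≡ 26² = 676 ≡ 31, 26^4 ≡ 31² = 961 ≡ 15. Since 5 = 4 + 1, 26^5 ≡ 15·26: 15·26 = 390 ≡ 3. So 26^5 ≡ 3 (mod 43).
Hence h⁻¹(26) = 3.

3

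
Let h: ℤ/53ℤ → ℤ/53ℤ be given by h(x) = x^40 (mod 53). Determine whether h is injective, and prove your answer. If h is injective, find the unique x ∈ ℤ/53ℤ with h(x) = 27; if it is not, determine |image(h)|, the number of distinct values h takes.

h(2): Repeated squaring mod 53: 2^1 ≡ 2, 2^2 ≡ 2² = 4, 2^4 ≡ 4² = 16, 2^8 ≡ 16² = 256 ≡ 44, 2^16 ≡ 44² = 1936 ≡ 28, 2^32 ≡ 28² = 784 ≡ 42. Since 40 = 32 + 8, 2^40 ≡ 42·44: 42·44 = 1848 ≡ 46. So 2^40 ≡ 46 (mod 53).
h(7): Repeated squaring mod 53: 7^1 ≡ 7, 7^2 ≡ 7² = 49, 7^4 ≡ 49² = 2401 ≡ 16, 7^8 ≡ 16² = 256 ≡ 44, 7^16 ≡ 44² = 1936 ≡ 28, 7^32 ≡ 28² = 784 ≡ 42. Since 40 = 32 + 8, 7^40 ≡ 42·44: 42·44 = 1848 ≡ 46. So 7^40 ≡ 46 (mod 53).
So h(2) = h(7) = 46 while 2 ≠ 7, hence h is not injective.
Since h is not injective, we determine |image(h)|. Computing x^40 mod 53 for each x (by repeated squaring, reducing mod 53 at every step), the values h(0), h(1), …, h(52) are: 0, 1, 46, 16, 49, 44, 47, 46, 28, 44, 10, 42, 42, 13, 49, 15, 16, 36, 10, 13, 36, 47, 24, 1, 24, 28, 15, 15, 28, 24, 1, 24, 47, 36, 13, 10, 36, 16, 15, 49, 13, 42, 42, 10, 44, 28, 46, 47, 44, 49, 16, 46, 1.
The distinct values are {0, 1, 10, 13, 15, 16, 24, 28, 36, 42, 44, 46, 47, 49}; there are 14 of them.

14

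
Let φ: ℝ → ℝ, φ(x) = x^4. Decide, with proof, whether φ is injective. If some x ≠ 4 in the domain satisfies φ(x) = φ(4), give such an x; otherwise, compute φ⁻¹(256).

φ(4) = 256 = (−4)^4 = φ(−4) (since 4 is even), with 4 ≠ −4. So φ is not injective.
For the follow-up, such an x exists: taking x = −4 ∈ ℝ gives φ(−4) = 256 = φ(4) with −4 ≠ 4.

-4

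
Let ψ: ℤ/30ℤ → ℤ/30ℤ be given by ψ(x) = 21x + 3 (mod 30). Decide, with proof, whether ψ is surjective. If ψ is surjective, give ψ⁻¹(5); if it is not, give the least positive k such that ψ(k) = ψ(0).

10

Recall that surjectivity means every element of the codomain has a preimage under ψ.
Since gcd(21, 30) = 3, we have 21x ≡ 0 (mod 3) for all x, so ψ(x) ≡ 0 (mod 3).
But 1 ≢ 0 (mod 3), so 1 ∈ ℤ/30ℤ has no preimage. Therefore ψ is not surjective.
Since ψ is not surjective, we find the least positive k with ψ(k) = ψ(0): this means 21k ≡ 0 (mod 30), i.e. 30 ∣ 21k. Since gcd(21, 30) = 3, dividing through by 3 this holds exactly when 10 ∣ 7k, and as gcd(7, 10) = 1, exactly when 10 ∣ k.
The smallest positive such k is 10.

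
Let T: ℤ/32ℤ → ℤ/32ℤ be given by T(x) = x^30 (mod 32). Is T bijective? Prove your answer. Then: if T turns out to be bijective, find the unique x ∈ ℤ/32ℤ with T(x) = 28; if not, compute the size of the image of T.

5

T(0) = 0^30 = 0.
T(2): Repeated squaring mod 32: 2^1 ≡ 2, 2^2 ≡ 2² = 4, 2^4 ≡ 4² = 16, 2^8 ≡ 16² = 256 ≡ 0, 2^16 ≡ 0² = 0. Since 30 = 16 + 8 + 4 + 2, 2^30 ≡ 0·0·16·4: 0·0 = 0, then 0·16 = 0, then 0·4 = 0. So 2^30 ≡ 0 (mod 32).
So T(0) = T(2) = 0 while 0 ≠ 2, thus T is not injective, hence not bijective.
Since T is not bijective, we determine |image(T)|. Computing x^30 mod 32 for each x (by repeated squaring, reducing mod 32 at every step), the values T(0), T(1), …, T(31) are: 0, 1, 0, 25, 0, 9, 0, 17, 0, 17, 0, 9, 0, 25, 0, 1, 0, 1, 0, 25, 0, 9, 0, 17, 0, 17, 0, 9, 0, 25, 0, 1.
The distinct values are {0, 1, 9, 17, 25}; there are 5 of them.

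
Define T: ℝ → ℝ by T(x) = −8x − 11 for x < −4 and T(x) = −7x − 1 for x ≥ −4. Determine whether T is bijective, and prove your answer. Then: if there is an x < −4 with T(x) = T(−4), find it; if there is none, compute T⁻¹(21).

Both pieces are strictly decreasing (slopes −8 and −7), so each is injective on its own interval.
The left piece maps (−∞, −4) onto (21, ∞); the right piece maps [−4, ∞) onto (−∞, 27].
These images overlap. In particular T(−4) = 27 (right piece), and solving −8x − 11 = 27 on the left piece gives x = −19/4 < −4.
So T(−19/4) = T(−4) with −19/4 ≠ −4, and T is not injective, hence not bijective. This x = −19/4 is the requested value below −4.

-19/4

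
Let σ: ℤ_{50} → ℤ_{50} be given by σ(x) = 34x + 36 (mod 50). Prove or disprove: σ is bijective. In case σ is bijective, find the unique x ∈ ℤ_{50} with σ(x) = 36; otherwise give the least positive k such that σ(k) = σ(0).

25

We have gcd(34, 50) = 2 > 1. Taking x_1 = 0 and x_2 = 25: σ(0) = 36 and σ(25) = 34·25 + 36 = 886 ≡ 36 (mod 50).
So σ(0) = σ(25) while 0 ≠ 25, hence σ is not injective, hence not bijective.
Since σ is not bijective, we find the least positive k with σ(k) = σ(0): this means 34k ≡ 0 (mod 50), i.e. 50 ∣ 34k. Since gcd(34, 50) = 2, dividing through by 2 this holds exactly when 25 ∣ 17k, and as gcd(17, 25) = 1, exactly when 25 ∣ k.
The smallest positive such k is 25.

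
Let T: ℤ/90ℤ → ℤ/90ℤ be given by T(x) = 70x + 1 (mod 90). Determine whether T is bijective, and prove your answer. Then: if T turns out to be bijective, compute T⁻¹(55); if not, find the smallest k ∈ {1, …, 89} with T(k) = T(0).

9

We have gcd(70, 90) = 10 > 1. Taking u = 0 and v = 9: T(0) = 1 and T(9) = 70·9 + 1 = 631 ≡ 1 (mod 90).
So T(0) = T(9) while 0 ≠ 9, so T is not injective, hence not bijective.
Since T is not bijective, we find the least positive k with T(k) = T(0): this means 70k ≡ 0 (mod 90), i.e. 90 ∣ 70k. Since gcd(70, 90) = 10, dividing through by 10 this holds exactly when 9 ∣ 7k, and as gcd(7, 9) = 1, exactly when 9 ∣ k.
The smallest positive such k is 9.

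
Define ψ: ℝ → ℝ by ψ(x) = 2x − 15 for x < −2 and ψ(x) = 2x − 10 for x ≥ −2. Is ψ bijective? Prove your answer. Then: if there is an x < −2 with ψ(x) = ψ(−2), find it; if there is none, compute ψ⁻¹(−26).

-11/2

Both pieces are strictly increasing (slopes 2 and 2), so each is injective on its own interval.
The left piece maps (−∞, −2) onto (−∞, −19); the right piece maps [−2, ∞) onto [−14, ∞).
The images leave a gap (−19 has no preimage), so ψ is not surjective, hence not bijective.
Because the two images are disjoint, no x < −2 has ψ(x) = ψ(−2), so we compute ψ⁻¹(−26): −26 lies in (−∞, −19), so solve 2x − 15 = −26: x = (−26 + 15)/2 = −11/2.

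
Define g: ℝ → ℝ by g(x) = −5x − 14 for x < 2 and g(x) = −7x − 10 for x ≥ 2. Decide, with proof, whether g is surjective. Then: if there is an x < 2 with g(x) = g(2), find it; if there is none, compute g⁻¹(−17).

Both pieces are strictly decreasing (slopes −5 and −7), so each is injective on its own interval.
The left piece maps (−∞, 2) onto (−24, ∞); the right piece maps [2, ∞) onto (−∞, −24].
These images together cover ℝ, so g is surjective.
Because the two images are disjoint, no x < 2 has g(x) = g(2), so we compute g⁻¹(−17): −17 lies in (−24, ∞), so solve −5x − 14 = −17: x = (−17 + 14)/(−5) = 3/5.

3/5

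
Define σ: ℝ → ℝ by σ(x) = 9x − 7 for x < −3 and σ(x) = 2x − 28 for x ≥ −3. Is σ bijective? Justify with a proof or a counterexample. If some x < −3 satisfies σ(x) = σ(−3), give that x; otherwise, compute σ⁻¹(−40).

-11/3

Both pieces are strictly increasing (slopes 9 and 2), so each is injective on its own interval.
The left piece maps (−∞, −3) onto (−∞, −34); the right piece maps [−3, ∞) onto [−34, ∞).
Since −34 = −34, the images partition ℝ: σ is injective and surjective, hence bijective.
Because the two images are disjoint, no x < −3 has σ(x) = σ(−3), so we compute σ⁻¹(−40): −40 lies in (−∞, −34), so solve 9x − 7 = −40: x = (−40 + 7)/9 = −11/3.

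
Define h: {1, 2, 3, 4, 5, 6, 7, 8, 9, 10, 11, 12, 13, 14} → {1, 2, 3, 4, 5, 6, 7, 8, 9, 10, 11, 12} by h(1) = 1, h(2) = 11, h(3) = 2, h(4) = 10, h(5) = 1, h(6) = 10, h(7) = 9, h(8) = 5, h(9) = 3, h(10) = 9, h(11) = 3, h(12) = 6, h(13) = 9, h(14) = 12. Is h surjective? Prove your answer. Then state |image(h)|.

No element maps to 4, so h is not surjective.
The image of h is {1, 2, 3, 5, 6, 9, 10, 11, 12}, which has 9 elements.

9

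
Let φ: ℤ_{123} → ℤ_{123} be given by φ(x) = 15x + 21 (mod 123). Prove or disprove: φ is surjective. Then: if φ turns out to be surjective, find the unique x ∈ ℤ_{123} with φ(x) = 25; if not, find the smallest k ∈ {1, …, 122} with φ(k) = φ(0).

Recall: φ is surjective if every y in the codomain equals φ(x) for some x in the domain.
Since gcd(15, 123) = 3, we have 15x ≡ 0 (mod 3) for all x, so φ(x) ≡ 0 (mod 3).
But 1 ≢ 0 (mod 3), so 1 ∈ ℤ_{123} has no preimage. So φ is not surjective.
Since φ is not surjective, we find the least positive k with φ(k) = φ(0): this means 15k ≡ 0 (mod 123), i.e. 123 ∣ 15k. Since gcd(15, 123) = 3, dividing through by 3 this holds exactly when 41 ∣ 5k, and as gcd(5, 41) = 1, exactly when 41 ∣ k.
The smallest positive such k is 41.

41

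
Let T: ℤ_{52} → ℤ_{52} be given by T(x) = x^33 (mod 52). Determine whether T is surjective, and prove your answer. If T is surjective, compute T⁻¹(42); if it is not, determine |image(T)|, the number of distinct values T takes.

T(2): Repeated squaring mod 52: 2^1 ≡ 2, 2^2 ≡ 2² = 4, 2^4 ≡ 4² = 16, 2^8 ≡ 16² = 256 ≡ 48, 2^16 ≡ 48² = 2304 ≡ 16, 2^32 ≡ 16² = 256 ≡ 48. Since 33 = 32 + 1, 2^33 ≡ 48·2: 48·2 = 96 ≡ 44. So 2^33 ≡ 44 (mod 52).
T(6): Repeated squaring mod 52: 6^1 ≡ 6, 6^2 ≡ 6² = 36, 6^4 ≡ 36² = 1296 ≡ 48, 6^8 ≡ 48² = 2304 ≡ 16, 6^16 ≡ 16² = 256 ≡ 48, 6^32 ≡ 48² = 2304 ≡ 16. Since 33 = 32 + 1, 6^33 ≡ 16·6: 16·6 = 96 ≡ 44. So 6^33 ≡ 44 (mod 52).
So T(2) = T(6) = 44 while 2 ≠ 6, therefore T is not injective.
A non-injective map from the 52-element set ℤ_{52} to itself takes at most 51 distinct values, so it cannot be surjective. So T is not surjective.
Since T is not surjective, we determine |image(T)|. Computing x^33 mod 52 for each x (by repeated squaring, reducing mod 52 at every step), the values T(0), T(1), …, T(51) are: 0, 1, 44, 27, 12, 5, 44, 47, 8, 1, 12, 47, 12, 13, 40, 31, 40, 25, 44, 31, 8, 21, 40, 51, 8, 25, 0, 27, 44, 1, 12, 31, 44, 21, 8, 27, 12, 21, 12, 39, 40, 5, 40, 51, 44, 5, 8, 47, 40, 25, 8, 51.
The distinct values are {0, 1, 5, 8, 12, 13, 21, 25, 27, 31, 39, 40, 44, 47, 51}; there are 15 of them.

15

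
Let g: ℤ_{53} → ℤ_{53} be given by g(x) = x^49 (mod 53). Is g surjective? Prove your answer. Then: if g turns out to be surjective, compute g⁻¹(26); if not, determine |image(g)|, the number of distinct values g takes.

35

Since 53 is prime, the nonzero elements of ℤ_{53} form a cyclic group of order 52.
As gcd(49, 52) = 1, raising to the 49th power is a bijection on this group: if x_1^49 ≡ x_2^49 then (x_1x_2^{−1})^49 = 1, and the only element of order dividing gcd(49, 52) = 1 is 1, so x_1 = x_2.
With g(0) = 0 this makes g injective on all of ℤ_{53}, hence bijective (finite equal-size domain and codomain). In particular g is surjective.
Since g is surjective, we find the preimage of 26. The inverse of x ↦ x^49 on (ℤ_{53})^× is x ↦ x^17, because 49·17 = 833 = 16·52 + 1 ≡ 1 (mod 52) and x^{52} = 1 for x ≠ 0 (Fermat). So g⁻¹(26) = 26^17 mod 53.
Repeated squaring mod 53: 26^1 ≡ 26, 26^2 ≡ 26² = 676 ≡ 40, 26^4 ≡ 40² = 1600 ≡ 10, 26^8 ≡ 10² = 100 ≡ 47, 26^16 ≡ 47² = 2209 ≡ 36. Since 17 = 16 + 1, 26^17 ≡ 36·26: 36·26 = 936 ≡ 35. So 26^17 ≡ 35 (mod 53).
Hence g⁻¹(26) = 35.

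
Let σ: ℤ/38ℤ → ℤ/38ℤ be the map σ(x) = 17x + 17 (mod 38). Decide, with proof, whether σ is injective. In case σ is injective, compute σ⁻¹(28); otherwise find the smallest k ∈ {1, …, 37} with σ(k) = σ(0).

Suppose σ(a) = σ(b) in ℤ/38ℤ. Then 17a + 17 ≡ 17b + 17 (mod 38), thus 17(a − b) ≡ 0 (mod 38).
Since gcd(17, 38) = 1, 17 is invertible modulo 38, therefore a − b ≡ 0 (mod 38), i.e. a = b.
So σ is injective.
We now compute 17⁻¹ mod 38 explicitly. Euclid's algorithm: 38 = 2·17 + 4, 17 = 4·4 + 1; back-substituting gives 1 = 9·17 − 4·38, so 17⁻¹ ≡ 9 (mod 38).
Since σ is injective, we find σ⁻¹(28): we need 17x ≡ 28 − 17 ≡ 11 (mod 38). Using 17⁻¹ = 9: x ≡ 9·11 = 99 = 2·38 + 23, so x = 23.
Check: σ(23) = 17·23 + 17 = 408 = 10·38 + 28 ≡ 28 (mod 38).

23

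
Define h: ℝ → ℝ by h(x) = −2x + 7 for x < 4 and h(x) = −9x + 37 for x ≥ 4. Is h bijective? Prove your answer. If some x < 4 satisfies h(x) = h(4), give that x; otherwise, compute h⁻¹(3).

3

Both pieces are strictly decreasing (slopes −2 and −9), so each is injective on its own interval.
The left piece maps (−∞, 4) onto (−1, ∞); the right piece maps [4, ∞) onto (−∞, 1].
These images overlap. In particular h(4) = 1 (right piece), and solving −2x + 7 = 1 on the left piece gives x = 3 < 4.
So h(3) = h(4) with 3 ≠ 4, and h is not injective, hence not bijective. This x = 3 is the requested value below 4.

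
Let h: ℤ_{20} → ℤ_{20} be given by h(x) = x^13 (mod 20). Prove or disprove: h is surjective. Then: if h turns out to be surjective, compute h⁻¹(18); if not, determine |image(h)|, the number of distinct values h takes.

15

h(0) = 0^13 = 0.
h(10): Repeated squaring mod 20: 10^1 ≡ 10, 10^2 ≡ 10² = 100 ≡ 0, 10^4 ≡ 0² = 0, 10^8 ≡ 0² = 0. Since 13 = 8 + 4 + 1, 10^13 ≡ 0·0·10: 0·0 = 0, then 0·10 = 0. So 10^13 ≡ 0 (mod 20).
So h(0) = h(10) = 0 while 0 ≠ 10, therefore h is not injective.
A non-injective map from the 20-element set ℤ_{20} to itself takes at most 19 distinct values, so it cannot be surjective. Thus h is not surjective.
Since h is not surjective, we determine |image(h)|. Computing x^13 mod 20 for each x (by repeated squaring, reducing mod 20 at every step), the values h(0), h(1), …, h(19) are: 0, 1, 12, 3, 4, 5, 16, 7, 8, 9, 0, 11, 12, 13, 4, 15, 16, 17, 8, 19.
The distinct values are {0, 1, 3, 4, 5, 7, 8, 9, 11, 12, 13, 15, 16, 17, 19}; there are 15 of them.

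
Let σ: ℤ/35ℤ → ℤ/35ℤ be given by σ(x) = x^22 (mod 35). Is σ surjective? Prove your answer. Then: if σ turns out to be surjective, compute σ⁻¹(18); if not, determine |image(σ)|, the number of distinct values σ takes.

12

σ(1) = 1^22 = 1.
σ(6): Repeated squaring mod 35: 6^1 ≡ 6, 6^2 ≡ 6² = 36 ≡ 1, 6^4 ≡ 1² = 1, 6^8 ≡ 1² = 1, 6^16 ≡ 1² = 1. Since 22 = 16 + 4 + 2, 6^22 ≡ 1·1·1: 1·1 = 1, then 1·1 = 1. So 6^22 ≡ 1 (mod 35).
So σ(1) = σ(6) = 1 while 1 ≠ 6, so σ is not injective.
A non-injective map from the 35-element set ℤ/35ℤ to itself takes at most 34 distinct values, so it cannot be surjective. So σ is not surjective.
Since σ is not surjective, we determine |image(σ)|. Computing x^22 mod 35 for each x (by repeated squaring, reducing mod 35 at every step), the values σ(0), σ(1), …, σ(34) are: 0, 1, 9, 4, 11, 30, 1, 14, 29, 16, 25, 11, 9, 29, 21, 15, 16, 4, 4, 16, 15, 21, 29, 9, 11, 25, 16, 29, 14, 1, 30, 11, 4, 9, 1.
The distinct values are {0, 1, 4, 9, 11, 14, 15, 16, 21, 25, 29, 30}; there are 12 of them.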